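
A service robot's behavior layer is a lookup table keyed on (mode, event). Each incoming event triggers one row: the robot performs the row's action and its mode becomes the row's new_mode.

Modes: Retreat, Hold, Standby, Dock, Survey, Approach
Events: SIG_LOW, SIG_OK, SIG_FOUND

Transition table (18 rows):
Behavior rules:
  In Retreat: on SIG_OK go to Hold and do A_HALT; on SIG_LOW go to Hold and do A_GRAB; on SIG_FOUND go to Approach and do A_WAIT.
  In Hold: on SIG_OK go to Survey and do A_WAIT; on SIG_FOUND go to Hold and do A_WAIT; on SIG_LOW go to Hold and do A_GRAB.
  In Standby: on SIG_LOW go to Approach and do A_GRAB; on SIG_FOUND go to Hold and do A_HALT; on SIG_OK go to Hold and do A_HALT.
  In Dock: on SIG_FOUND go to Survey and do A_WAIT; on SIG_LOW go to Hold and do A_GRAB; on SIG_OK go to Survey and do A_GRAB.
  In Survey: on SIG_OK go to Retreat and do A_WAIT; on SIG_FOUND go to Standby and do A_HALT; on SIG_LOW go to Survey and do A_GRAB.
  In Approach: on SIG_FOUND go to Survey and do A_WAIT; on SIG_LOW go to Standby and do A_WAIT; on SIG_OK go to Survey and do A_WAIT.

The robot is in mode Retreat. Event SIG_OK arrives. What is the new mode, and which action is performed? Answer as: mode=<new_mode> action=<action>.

current mode = Retreat; filter table to that mode:
  (Retreat, SIG_OK) → (Hold, A_HALT)  ← event matches
  (Retreat, SIG_LOW) → (Hold, A_GRAB)
  (Retreat, SIG_FOUND) → (Approach, A_WAIT)
event = SIG_OK selects (Hold, A_HALT)

mode=Hold action=A_HALT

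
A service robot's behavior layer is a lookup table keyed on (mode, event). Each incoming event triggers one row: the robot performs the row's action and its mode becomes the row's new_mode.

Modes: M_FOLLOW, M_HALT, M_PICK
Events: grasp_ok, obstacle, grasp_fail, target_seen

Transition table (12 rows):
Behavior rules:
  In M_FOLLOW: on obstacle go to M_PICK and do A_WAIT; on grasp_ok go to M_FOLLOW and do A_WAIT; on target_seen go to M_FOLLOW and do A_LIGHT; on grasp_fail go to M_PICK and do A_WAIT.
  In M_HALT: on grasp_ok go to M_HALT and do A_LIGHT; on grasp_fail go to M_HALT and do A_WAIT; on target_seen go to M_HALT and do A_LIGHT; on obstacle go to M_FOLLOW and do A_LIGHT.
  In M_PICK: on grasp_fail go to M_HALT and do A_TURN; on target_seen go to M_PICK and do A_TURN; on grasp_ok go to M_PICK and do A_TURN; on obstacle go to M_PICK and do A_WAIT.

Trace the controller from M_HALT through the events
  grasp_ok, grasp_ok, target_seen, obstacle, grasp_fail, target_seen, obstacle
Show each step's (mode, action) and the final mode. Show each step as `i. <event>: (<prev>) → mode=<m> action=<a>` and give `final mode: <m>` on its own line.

final mode: M_PICK

1. grasp_ok: (M_HALT) → mode=M_HALT action=A_LIGHT
2. grasp_ok: (M_HALT) → mode=M_HALT action=A_LIGHT
3. target_seen: (M_HALT) → mode=M_HALT action=A_LIGHT
4. obstacle: (M_HALT) → mode=M_FOLLOW action=A_LIGHT
5. grasp_fail: (M_FOLLOW) → mode=M_PICK action=A_WAIT
6. target_seen: (M_PICK) → mode=M_PICK action=A_TURN
7. obstacle: (M_PICK) → mode=M_PICK action=A_WAIT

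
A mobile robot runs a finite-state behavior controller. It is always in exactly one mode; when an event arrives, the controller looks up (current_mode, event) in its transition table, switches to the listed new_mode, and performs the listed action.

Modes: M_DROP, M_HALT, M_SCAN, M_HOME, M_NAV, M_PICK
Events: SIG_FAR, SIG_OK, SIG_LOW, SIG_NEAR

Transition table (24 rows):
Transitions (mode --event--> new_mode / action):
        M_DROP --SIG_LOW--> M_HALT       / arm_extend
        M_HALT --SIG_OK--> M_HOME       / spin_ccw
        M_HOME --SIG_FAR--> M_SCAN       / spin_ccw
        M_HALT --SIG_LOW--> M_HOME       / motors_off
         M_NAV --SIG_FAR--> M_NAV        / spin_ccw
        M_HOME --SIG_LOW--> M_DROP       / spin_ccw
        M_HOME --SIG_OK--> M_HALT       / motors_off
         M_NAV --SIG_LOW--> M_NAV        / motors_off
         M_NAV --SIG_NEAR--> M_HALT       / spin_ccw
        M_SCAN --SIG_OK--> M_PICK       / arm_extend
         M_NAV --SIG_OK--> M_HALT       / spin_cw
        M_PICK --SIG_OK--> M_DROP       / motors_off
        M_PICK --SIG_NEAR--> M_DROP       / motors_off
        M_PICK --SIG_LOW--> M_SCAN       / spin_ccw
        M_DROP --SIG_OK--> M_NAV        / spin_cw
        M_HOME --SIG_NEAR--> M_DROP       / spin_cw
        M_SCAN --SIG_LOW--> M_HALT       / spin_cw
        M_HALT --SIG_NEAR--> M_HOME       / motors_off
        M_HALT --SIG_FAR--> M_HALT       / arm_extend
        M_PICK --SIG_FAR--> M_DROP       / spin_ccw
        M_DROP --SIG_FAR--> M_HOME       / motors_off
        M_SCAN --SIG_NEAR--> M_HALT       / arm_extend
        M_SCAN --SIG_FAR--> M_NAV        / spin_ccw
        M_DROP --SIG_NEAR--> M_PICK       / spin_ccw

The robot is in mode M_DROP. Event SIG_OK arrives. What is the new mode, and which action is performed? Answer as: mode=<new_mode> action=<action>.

current mode = M_DROP; filter table to that mode:
  (M_DROP, SIG_LOW) → (M_HALT, arm_extend)
  (M_DROP, SIG_OK) → (M_NAV, spin_cw)  ← event matches
  (M_DROP, SIG_FAR) → (M_HOME, motors_off)
  (M_DROP, SIG_NEAR) → (M_PICK, spin_ccw)
event = SIG_OK selects (M_NAV, spin_cw)

mode=M_NAV action=spin_cw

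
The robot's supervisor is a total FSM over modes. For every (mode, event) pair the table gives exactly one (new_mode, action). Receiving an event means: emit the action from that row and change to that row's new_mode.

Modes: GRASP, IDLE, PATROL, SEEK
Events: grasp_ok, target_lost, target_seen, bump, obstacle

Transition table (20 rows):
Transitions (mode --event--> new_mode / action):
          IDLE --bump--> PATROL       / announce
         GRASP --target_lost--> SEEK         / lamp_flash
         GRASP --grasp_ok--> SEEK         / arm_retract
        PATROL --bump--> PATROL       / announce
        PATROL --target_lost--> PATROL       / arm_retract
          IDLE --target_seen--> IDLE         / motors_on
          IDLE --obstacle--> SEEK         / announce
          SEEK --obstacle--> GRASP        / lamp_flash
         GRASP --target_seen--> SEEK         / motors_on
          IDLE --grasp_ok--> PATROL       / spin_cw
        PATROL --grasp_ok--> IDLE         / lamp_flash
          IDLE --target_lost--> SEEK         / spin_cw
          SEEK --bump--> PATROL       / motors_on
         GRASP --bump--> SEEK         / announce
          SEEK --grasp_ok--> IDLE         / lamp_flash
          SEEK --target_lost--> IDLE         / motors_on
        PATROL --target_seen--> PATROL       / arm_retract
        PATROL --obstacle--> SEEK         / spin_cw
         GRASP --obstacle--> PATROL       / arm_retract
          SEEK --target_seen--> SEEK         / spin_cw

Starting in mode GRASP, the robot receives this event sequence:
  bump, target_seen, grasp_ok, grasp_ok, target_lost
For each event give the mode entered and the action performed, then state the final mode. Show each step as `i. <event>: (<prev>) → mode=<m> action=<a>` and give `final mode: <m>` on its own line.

final mode: PATROL

1. bump: (GRASP) → mode=SEEK action=announce
2. target_seen: (SEEK) → mode=SEEK action=spin_cw
3. grasp_ok: (SEEK) → mode=IDLE action=lamp_flash
4. grasp_ok: (IDLE) → mode=PATROL action=spin_cw
5. target_lost: (PATROL) → mode=PATROL action=arm_retract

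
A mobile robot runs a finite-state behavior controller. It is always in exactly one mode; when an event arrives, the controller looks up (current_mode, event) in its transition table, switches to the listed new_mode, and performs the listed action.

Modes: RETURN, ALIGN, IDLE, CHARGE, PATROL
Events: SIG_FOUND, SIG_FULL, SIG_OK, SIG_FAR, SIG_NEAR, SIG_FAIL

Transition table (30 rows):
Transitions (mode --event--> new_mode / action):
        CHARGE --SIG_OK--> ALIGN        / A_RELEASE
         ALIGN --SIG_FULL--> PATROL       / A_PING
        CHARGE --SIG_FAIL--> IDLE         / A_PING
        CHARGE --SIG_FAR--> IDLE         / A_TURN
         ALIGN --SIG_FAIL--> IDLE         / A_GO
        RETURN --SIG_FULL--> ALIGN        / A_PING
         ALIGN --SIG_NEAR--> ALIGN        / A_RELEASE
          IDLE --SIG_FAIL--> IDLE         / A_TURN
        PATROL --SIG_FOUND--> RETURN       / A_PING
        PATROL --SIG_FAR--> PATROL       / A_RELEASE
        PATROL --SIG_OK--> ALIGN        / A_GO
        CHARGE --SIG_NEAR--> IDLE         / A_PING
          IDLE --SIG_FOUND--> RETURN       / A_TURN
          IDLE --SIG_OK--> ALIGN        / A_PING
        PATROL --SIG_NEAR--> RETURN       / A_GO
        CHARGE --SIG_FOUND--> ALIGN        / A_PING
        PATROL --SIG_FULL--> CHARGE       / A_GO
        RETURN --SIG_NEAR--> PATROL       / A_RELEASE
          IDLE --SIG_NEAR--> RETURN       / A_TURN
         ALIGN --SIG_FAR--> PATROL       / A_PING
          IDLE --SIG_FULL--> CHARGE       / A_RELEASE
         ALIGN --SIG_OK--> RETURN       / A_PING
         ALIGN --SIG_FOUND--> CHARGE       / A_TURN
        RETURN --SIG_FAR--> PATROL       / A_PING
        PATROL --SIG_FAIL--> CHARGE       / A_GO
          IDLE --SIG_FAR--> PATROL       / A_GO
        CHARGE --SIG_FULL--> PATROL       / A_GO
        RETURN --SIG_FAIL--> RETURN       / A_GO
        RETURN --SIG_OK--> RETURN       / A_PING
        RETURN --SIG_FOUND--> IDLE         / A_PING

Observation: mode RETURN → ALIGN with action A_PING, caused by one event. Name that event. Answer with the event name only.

try SIG_FOUND: (RETURN, SIG_FOUND) → (IDLE, A_PING)
try SIG_FULL: (RETURN, SIG_FULL) → (ALIGN, A_PING)  ← matches
try SIG_OK: (RETURN, SIG_OK) → (RETURN, A_PING)
try SIG_FAR: (RETURN, SIG_FAR) → (PATROL, A_PING)
try SIG_NEAR: (RETURN, SIG_NEAR) → (PATROL, A_RELEASE)
try SIG_FAIL: (RETURN, SIG_FAIL) → (RETURN, A_GO)

SIG_FULL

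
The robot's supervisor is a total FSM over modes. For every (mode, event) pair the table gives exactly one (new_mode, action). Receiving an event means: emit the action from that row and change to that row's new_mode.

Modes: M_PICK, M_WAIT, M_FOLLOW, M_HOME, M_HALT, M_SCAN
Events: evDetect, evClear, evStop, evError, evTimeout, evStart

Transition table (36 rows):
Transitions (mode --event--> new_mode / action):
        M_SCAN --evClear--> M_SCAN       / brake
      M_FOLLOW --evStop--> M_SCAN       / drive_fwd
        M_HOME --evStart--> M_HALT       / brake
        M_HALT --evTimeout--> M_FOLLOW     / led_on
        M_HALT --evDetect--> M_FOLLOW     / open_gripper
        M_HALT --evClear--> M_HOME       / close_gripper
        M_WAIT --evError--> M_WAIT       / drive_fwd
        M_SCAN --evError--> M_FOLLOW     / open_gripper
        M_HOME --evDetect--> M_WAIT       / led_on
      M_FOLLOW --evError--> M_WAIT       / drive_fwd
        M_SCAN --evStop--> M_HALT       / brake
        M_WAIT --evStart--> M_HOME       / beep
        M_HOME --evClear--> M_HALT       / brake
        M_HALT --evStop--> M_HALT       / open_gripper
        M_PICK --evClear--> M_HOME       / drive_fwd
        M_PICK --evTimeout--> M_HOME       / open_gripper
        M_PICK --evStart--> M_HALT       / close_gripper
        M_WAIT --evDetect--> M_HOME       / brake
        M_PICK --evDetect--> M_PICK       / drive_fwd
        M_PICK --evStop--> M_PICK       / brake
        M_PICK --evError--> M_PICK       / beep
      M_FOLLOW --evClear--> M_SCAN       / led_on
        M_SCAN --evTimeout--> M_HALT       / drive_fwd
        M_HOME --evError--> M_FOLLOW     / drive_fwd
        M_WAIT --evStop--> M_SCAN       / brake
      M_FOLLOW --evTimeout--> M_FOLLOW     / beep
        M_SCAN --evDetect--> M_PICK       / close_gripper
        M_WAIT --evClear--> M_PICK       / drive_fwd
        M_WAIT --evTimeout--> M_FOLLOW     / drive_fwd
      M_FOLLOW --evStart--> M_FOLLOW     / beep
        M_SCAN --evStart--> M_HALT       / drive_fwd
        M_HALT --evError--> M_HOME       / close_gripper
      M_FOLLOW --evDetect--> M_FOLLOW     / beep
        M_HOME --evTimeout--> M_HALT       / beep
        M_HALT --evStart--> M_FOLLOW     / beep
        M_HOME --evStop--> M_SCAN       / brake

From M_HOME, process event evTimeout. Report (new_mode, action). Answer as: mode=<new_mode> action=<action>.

current mode = M_HOME; filter table to that mode:
  (M_HOME, evStart) → (M_HALT, brake)
  (M_HOME, evDetect) → (M_WAIT, led_on)
  (M_HOME, evClear) → (M_HALT, brake)
  (M_HOME, evError) → (M_FOLLOW, drive_fwd)
  (M_HOME, evTimeout) → (M_HALT, beep)  ← event matches
  (M_HOME, evStop) → (M_SCAN, brake)
event = evTimeout selects (M_HALT, beep)

mode=M_HALT action=beep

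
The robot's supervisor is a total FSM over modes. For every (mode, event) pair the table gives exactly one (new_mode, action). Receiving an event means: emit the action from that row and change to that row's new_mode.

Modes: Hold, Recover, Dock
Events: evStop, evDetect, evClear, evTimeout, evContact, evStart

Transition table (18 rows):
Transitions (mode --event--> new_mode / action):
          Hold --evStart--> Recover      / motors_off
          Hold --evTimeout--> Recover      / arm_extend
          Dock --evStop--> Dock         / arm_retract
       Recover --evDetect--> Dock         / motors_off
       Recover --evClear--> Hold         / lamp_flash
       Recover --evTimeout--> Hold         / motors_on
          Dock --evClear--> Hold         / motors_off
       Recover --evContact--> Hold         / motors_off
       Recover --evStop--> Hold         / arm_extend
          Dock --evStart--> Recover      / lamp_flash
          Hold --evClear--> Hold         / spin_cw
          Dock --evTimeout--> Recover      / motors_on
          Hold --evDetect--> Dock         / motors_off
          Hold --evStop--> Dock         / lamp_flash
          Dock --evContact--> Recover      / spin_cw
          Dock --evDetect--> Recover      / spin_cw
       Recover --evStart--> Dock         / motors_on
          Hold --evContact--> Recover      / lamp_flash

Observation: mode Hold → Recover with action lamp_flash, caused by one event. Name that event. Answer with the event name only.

try evStop: (Hold, evStop) → (Dock, lamp_flash)
try evDetect: (Hold, evDetect) → (Dock, motors_off)
try evClear: (Hold, evClear) → (Hold, spin_cw)
try evTimeout: (Hold, evTimeout) → (Recover, arm_extend)
try evContact: (Hold, evContact) → (Recover, lamp_flash)  ← matches
try evStart: (Hold, evStart) → (Recover, motors_off)

evContact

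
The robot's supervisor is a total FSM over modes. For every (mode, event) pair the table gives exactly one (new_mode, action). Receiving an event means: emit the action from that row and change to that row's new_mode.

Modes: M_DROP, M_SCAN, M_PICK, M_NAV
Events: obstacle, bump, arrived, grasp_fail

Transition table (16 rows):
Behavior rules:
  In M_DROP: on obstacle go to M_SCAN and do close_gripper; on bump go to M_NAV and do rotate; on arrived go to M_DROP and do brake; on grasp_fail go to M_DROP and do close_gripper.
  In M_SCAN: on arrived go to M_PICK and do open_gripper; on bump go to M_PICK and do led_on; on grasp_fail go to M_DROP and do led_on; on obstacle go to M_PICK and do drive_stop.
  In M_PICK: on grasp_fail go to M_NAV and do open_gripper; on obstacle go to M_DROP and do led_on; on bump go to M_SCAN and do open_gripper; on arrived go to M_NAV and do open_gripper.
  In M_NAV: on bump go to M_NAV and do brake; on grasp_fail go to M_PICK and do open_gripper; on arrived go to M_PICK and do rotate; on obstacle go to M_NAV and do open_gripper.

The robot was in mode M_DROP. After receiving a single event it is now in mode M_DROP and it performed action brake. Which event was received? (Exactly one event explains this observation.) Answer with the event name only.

try obstacle: (M_DROP, obstacle) → (M_SCAN, close_gripper)
try bump: (M_DROP, bump) → (M_NAV, rotate)
try arrived: (M_DROP, arrived) → (M_DROP, brake)  ← matches
try grasp_fail: (M_DROP, grasp_fail) → (M_DROP, close_gripper)

arrived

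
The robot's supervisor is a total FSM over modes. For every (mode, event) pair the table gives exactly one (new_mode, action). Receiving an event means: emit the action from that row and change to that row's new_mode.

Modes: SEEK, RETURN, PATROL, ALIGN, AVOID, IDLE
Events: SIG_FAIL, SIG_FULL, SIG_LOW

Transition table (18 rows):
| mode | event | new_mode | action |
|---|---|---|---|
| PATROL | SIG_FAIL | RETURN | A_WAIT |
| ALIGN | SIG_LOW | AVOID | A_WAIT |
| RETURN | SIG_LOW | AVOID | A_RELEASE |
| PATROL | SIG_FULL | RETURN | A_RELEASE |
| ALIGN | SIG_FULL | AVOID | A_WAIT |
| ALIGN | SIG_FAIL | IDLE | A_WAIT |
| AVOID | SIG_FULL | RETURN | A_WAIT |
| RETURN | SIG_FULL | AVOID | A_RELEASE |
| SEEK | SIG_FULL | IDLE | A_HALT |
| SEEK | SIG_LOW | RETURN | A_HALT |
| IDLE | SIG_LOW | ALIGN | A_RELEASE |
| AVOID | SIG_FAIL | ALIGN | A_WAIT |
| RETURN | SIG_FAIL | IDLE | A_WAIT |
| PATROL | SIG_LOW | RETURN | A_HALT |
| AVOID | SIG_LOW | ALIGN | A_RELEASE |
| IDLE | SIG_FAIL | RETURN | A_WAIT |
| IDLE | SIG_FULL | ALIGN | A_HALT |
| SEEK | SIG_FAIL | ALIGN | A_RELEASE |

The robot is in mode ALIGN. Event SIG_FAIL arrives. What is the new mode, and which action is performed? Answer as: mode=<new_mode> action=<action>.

current mode = ALIGN; filter table to that mode:
  (ALIGN, SIG_LOW) → (AVOID, A_WAIT)
  (ALIGN, SIG_FULL) → (AVOID, A_WAIT)
  (ALIGN, SIG_FAIL) → (IDLE, A_WAIT)  ← event matches
event = SIG_FAIL selects (IDLE, A_WAIT)

mode=IDLE action=A_WAIT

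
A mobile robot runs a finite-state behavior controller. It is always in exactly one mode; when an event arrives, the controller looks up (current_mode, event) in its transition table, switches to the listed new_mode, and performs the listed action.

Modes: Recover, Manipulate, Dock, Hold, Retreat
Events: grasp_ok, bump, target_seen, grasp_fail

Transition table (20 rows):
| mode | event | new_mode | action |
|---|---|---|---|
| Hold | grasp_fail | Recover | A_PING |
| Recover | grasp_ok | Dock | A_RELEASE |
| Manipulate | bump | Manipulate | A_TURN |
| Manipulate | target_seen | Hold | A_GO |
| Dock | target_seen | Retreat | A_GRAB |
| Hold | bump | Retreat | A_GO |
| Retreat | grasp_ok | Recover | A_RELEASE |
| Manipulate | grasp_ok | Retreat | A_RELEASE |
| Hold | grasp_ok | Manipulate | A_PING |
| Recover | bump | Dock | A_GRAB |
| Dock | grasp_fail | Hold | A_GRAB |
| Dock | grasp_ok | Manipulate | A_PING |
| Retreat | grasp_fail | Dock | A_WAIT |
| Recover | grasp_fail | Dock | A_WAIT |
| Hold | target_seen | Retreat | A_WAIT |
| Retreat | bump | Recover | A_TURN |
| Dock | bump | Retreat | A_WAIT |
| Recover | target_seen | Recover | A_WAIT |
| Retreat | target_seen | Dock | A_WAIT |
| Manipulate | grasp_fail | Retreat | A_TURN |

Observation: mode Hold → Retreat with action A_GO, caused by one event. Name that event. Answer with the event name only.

try grasp_ok: (Hold, grasp_ok) → (Manipulate, A_PING)
try bump: (Hold, bump) → (Retreat, A_GO)  ← matches
try target_seen: (Hold, target_seen) → (Retreat, A_WAIT)
try grasp_fail: (Hold, grasp_fail) → (Recover, A_PING)

bump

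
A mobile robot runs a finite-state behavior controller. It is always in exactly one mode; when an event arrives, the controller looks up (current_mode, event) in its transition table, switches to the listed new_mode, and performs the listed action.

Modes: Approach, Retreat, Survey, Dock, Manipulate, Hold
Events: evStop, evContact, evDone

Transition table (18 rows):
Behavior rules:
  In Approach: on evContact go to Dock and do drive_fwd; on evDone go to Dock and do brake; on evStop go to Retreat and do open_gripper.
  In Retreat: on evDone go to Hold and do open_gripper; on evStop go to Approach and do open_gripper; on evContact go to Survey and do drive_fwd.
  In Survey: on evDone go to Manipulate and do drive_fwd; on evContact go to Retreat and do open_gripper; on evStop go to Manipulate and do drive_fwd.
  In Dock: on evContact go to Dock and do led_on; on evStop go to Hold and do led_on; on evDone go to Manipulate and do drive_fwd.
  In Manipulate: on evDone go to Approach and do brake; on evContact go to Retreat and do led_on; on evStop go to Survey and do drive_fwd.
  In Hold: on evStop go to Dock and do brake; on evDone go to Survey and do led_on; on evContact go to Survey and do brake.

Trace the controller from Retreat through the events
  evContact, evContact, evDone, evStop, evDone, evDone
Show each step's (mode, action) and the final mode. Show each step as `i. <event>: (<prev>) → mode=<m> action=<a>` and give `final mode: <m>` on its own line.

1. evContact: (Retreat) → mode=Survey action=drive_fwd
2. evContact: (Survey) → mode=Retreat action=open_gripper
3. evDone: (Retreat) → mode=Hold action=open_gripper
4. evStop: (Hold) → mode=Dock action=brake
5. evDone: (Dock) → mode=Manipulate action=drive_fwd
6. evDone: (Manipulate) → mode=Approach action=brake

final mode: Approach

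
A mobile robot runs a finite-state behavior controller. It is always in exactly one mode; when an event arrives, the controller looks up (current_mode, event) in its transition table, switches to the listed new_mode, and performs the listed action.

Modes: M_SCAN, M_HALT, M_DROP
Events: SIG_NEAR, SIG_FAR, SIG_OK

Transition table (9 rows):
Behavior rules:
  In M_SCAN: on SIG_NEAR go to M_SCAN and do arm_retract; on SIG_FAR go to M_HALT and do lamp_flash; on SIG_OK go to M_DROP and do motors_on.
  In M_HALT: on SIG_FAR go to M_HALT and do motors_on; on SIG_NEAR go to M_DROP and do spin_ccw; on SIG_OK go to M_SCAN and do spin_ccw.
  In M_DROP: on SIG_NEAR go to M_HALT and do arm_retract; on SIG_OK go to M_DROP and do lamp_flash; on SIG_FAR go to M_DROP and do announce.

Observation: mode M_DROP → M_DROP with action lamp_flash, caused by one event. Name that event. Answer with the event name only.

SIG_OK

try SIG_NEAR: (M_DROP, SIG_NEAR) → (M_HALT, arm_retract)
try SIG_FAR: (M_DROP, SIG_FAR) → (M_DROP, announce)
try SIG_OK: (M_DROP, SIG_OK) → (M_DROP, lamp_flash)  ← matches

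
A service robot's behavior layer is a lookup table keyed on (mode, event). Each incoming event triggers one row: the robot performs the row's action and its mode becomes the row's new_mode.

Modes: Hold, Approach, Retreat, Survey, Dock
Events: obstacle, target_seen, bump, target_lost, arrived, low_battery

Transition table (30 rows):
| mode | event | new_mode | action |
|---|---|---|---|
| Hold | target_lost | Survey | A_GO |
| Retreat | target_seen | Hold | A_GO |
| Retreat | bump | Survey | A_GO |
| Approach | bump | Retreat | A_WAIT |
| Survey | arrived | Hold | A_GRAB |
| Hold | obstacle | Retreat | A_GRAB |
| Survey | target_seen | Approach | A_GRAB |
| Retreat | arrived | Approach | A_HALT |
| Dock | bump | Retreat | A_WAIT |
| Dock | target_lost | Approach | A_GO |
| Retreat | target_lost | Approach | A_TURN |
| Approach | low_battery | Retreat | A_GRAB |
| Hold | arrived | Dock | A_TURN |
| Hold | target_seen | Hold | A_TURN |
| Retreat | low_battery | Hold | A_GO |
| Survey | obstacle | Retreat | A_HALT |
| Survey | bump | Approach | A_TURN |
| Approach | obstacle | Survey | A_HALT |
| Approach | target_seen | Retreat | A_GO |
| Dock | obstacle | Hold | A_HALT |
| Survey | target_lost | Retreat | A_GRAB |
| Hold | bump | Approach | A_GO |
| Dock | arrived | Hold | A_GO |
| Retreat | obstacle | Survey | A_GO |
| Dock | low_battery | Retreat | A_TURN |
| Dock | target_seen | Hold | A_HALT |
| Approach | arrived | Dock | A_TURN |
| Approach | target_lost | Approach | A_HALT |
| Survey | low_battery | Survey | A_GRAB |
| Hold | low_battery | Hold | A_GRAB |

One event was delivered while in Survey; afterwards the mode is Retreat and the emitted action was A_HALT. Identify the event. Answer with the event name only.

try obstacle: (Survey, obstacle) → (Retreat, A_HALT)  ← matches
try target_seen: (Survey, target_seen) → (Approach, A_GRAB)
try bump: (Survey, bump) → (Approach, A_TURN)
try target_lost: (Survey, target_lost) → (Retreat, A_GRAB)
try arrived: (Survey, arrived) → (Hold, A_GRAB)
try low_battery: (Survey, low_battery) → (Survey, A_GRAB)

obstacle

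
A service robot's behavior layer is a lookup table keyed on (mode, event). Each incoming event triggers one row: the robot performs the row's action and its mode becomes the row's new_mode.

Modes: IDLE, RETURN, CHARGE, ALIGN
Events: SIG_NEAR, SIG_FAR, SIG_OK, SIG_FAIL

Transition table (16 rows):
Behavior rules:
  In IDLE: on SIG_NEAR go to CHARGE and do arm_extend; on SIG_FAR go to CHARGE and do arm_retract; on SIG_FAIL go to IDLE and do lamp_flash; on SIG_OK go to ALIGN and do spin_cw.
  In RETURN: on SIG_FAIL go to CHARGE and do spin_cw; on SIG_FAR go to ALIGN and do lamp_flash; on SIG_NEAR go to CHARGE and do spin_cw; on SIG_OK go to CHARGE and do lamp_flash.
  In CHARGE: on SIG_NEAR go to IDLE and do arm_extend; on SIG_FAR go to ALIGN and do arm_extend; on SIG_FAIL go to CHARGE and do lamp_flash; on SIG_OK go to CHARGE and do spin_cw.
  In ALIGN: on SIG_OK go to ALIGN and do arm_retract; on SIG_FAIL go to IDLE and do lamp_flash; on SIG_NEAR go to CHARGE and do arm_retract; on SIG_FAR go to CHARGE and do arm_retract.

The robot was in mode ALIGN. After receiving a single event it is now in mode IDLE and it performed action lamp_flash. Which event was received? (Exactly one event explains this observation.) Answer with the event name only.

SIG_FAIL

try SIG_NEAR: (ALIGN, SIG_NEAR) → (CHARGE, arm_retract)
try SIG_FAR: (ALIGN, SIG_FAR) → (CHARGE, arm_retract)
try SIG_OK: (ALIGN, SIG_OK) → (ALIGN, arm_retract)
try SIG_FAIL: (ALIGN, SIG_FAIL) → (IDLE, lamp_flash)  ← matches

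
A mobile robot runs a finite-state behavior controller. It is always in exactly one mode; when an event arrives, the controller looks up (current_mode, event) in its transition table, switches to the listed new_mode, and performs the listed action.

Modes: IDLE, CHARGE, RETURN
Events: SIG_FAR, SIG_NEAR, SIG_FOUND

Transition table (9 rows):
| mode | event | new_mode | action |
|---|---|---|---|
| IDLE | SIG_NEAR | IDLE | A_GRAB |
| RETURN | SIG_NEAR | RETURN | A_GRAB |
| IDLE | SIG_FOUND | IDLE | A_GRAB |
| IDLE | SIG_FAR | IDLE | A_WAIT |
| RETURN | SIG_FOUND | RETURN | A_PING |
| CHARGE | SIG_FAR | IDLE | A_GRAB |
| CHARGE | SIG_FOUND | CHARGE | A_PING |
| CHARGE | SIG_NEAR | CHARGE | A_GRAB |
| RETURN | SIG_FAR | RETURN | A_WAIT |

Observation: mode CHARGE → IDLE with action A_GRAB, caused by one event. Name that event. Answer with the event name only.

SIG_FAR

try SIG_FAR: (CHARGE, SIG_FAR) → (IDLE, A_GRAB)  ← matches
try SIG_NEAR: (CHARGE, SIG_NEAR) → (CHARGE, A_GRAB)
try SIG_FOUND: (CHARGE, SIG_FOUND) → (CHARGE, A_PING)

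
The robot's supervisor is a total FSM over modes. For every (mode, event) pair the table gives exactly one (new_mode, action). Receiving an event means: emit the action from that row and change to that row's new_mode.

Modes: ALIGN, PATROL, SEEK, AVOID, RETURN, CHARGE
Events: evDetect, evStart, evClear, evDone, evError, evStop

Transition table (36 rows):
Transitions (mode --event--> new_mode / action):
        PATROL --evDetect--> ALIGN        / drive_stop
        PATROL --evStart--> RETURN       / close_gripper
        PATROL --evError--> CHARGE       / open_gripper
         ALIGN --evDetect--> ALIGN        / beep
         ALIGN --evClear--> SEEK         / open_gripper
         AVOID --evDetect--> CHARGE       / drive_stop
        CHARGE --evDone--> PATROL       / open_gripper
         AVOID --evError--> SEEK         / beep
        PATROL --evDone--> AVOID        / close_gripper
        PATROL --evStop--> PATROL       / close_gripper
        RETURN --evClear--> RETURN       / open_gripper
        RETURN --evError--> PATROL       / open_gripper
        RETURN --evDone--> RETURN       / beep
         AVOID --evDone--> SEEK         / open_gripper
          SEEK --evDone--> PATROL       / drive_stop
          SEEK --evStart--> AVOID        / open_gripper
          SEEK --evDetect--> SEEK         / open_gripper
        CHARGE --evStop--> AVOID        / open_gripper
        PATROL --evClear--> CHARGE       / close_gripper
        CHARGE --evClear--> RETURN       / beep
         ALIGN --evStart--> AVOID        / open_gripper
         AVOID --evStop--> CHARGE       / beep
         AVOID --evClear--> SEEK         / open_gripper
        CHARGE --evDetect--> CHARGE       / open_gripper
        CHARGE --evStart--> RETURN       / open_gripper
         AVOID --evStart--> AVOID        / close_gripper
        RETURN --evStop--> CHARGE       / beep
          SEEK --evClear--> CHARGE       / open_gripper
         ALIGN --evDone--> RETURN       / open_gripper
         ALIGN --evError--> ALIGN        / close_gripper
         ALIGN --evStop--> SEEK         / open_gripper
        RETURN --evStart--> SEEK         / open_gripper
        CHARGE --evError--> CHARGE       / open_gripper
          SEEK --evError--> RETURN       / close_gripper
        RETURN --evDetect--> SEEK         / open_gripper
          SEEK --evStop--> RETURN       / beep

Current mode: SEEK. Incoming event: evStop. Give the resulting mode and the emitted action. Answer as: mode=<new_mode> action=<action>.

mode=RETURN action=beep

current mode = SEEK; filter table to that mode:
  (SEEK, evDone) → (PATROL, drive_stop)
  (SEEK, evStart) → (AVOID, open_gripper)
  (SEEK, evDetect) → (SEEK, open_gripper)
  (SEEK, evClear) → (CHARGE, open_gripper)
  (SEEK, evError) → (RETURN, close_gripper)
  (SEEK, evStop) → (RETURN, beep)  ← event matches
event = evStop selects (RETURN, beep)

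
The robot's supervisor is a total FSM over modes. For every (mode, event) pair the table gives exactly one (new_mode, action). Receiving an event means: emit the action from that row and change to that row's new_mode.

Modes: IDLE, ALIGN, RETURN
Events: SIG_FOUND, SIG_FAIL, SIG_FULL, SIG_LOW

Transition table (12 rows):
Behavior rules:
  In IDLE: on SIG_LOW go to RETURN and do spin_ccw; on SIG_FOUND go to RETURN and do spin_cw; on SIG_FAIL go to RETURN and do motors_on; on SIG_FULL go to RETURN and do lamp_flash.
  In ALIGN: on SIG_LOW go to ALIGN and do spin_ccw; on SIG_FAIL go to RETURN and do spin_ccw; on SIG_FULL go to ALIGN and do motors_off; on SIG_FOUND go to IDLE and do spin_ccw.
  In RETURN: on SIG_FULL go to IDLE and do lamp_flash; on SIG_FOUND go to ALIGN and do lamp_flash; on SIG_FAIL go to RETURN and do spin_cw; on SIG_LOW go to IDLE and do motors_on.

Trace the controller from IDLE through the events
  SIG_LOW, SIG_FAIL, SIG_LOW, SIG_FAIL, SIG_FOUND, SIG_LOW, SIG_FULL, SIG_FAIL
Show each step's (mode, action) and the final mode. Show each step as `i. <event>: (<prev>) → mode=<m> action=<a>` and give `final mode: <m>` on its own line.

final mode: RETURN

1. SIG_LOW: (IDLE) → mode=RETURN action=spin_ccw
2. SIG_FAIL: (RETURN) → mode=RETURN action=spin_cw
3. SIG_LOW: (RETURN) → mode=IDLE action=motors_on
4. SIG_FAIL: (IDLE) → mode=RETURN action=motors_on
5. SIG_FOUND: (RETURN) → mode=ALIGN action=lamp_flash
6. SIG_LOW: (ALIGN) → mode=ALIGN action=spin_ccw
7. SIG_FULL: (ALIGN) → mode=ALIGN action=motors_off
8. SIG_FAIL: (ALIGN) → mode=RETURN action=spin_ccw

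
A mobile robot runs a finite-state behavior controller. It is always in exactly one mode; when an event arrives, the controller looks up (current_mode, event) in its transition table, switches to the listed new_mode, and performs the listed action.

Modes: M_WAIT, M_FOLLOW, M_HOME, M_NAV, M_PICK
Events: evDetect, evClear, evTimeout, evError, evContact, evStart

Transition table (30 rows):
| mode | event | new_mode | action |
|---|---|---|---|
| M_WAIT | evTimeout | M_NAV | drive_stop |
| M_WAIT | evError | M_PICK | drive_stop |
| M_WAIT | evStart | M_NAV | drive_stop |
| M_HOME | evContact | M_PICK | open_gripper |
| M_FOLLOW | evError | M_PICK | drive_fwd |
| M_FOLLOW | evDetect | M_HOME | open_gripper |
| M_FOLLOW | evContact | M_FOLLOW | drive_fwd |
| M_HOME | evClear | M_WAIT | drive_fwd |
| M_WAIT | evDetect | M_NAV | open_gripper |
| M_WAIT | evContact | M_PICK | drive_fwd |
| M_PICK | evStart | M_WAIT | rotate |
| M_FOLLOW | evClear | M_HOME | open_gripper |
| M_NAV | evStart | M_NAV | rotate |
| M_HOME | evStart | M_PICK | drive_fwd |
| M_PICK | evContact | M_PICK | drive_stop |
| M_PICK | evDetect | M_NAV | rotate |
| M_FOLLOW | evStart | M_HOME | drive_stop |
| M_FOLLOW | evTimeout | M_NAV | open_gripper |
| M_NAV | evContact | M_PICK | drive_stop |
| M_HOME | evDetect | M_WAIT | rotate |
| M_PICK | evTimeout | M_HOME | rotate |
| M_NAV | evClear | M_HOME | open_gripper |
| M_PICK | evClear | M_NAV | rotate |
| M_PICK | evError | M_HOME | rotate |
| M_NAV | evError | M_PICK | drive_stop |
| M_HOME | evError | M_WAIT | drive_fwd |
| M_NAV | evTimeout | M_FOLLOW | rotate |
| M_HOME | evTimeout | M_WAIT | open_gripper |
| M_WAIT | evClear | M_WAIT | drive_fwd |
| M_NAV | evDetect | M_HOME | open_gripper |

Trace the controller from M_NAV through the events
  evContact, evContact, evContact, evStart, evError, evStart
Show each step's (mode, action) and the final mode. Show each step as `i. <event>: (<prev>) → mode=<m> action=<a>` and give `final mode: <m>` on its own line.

1. evContact: (M_NAV) → mode=M_PICK action=drive_stop
2. evContact: (M_PICK) → mode=M_PICK action=drive_stop
3. evContact: (M_PICK) → mode=M_PICK action=drive_stop
4. evStart: (M_PICK) → mode=M_WAIT action=rotate
5. evError: (M_WAIT) → mode=M_PICK action=drive_stop
6. evStart: (M_PICK) → mode=M_WAIT action=rotate

final mode: M_WAIT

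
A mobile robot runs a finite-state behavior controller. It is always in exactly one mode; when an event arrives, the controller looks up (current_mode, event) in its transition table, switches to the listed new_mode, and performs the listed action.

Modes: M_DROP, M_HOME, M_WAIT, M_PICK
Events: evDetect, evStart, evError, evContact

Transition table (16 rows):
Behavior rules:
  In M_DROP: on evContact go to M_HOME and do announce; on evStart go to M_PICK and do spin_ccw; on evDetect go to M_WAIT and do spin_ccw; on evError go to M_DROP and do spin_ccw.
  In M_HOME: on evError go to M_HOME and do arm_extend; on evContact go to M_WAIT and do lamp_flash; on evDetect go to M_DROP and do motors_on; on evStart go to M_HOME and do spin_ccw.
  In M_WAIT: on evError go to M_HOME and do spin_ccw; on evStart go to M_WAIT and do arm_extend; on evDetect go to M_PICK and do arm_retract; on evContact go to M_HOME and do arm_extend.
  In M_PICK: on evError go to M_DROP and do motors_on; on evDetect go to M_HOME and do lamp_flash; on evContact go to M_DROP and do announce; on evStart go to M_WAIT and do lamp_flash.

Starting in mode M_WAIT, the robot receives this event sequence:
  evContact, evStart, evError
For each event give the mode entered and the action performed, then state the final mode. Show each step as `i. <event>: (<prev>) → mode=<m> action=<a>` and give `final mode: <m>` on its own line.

1. evContact: (M_WAIT) → mode=M_HOME action=arm_extend
2. evStart: (M_HOME) → mode=M_HOME action=spin_ccw
3. evError: (M_HOME) → mode=M_HOME action=arm_extend

final mode: M_HOME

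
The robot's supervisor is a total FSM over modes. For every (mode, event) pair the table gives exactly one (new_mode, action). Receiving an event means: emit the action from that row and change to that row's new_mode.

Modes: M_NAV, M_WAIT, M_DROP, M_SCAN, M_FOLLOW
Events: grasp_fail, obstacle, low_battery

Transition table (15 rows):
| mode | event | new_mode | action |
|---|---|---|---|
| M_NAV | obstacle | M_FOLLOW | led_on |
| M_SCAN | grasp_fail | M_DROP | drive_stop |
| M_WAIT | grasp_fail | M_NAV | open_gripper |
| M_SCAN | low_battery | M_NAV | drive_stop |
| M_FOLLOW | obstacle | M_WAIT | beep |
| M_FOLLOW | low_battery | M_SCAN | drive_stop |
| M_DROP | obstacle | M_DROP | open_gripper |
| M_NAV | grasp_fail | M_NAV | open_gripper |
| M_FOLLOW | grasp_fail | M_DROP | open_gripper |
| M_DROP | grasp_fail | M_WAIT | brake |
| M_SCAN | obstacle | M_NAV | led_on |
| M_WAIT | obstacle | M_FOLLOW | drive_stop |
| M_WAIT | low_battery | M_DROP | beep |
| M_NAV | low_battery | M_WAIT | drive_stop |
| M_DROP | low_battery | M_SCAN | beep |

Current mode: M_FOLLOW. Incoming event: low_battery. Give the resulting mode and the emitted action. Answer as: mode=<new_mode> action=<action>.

current mode = M_FOLLOW; filter table to that mode:
  (M_FOLLOW, obstacle) → (M_WAIT, beep)
  (M_FOLLOW, low_battery) → (M_SCAN, drive_stop)  ← event matches
  (M_FOLLOW, grasp_fail) → (M_DROP, open_gripper)
event = low_battery selects (M_SCAN, drive_stop)

mode=M_SCAN action=drive_stop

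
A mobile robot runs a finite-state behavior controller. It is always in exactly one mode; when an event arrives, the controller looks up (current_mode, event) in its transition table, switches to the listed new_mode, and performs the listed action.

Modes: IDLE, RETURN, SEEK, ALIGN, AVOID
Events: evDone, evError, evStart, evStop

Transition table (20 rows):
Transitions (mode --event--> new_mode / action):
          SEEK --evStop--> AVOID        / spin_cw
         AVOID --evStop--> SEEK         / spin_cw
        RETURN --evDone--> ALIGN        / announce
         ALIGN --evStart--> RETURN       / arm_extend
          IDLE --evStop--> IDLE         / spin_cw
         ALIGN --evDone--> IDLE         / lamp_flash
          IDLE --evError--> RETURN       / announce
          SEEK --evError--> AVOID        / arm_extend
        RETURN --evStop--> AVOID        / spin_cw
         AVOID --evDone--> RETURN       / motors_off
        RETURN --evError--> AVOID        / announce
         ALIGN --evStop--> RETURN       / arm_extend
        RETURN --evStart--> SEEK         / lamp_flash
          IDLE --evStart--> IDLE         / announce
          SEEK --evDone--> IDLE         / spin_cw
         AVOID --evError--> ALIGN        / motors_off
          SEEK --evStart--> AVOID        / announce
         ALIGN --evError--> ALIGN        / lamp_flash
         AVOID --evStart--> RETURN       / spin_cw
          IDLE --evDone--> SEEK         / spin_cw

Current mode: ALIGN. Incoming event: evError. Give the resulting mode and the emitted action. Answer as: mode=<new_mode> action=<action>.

current mode = ALIGN; filter table to that mode:
  (ALIGN, evStart) → (RETURN, arm_extend)
  (ALIGN, evDone) → (IDLE, lamp_flash)
  (ALIGN, evStop) → (RETURN, arm_extend)
  (ALIGN, evError) → (ALIGN, lamp_flash)  ← event matches
event = evError selects (ALIGN, lamp_flash)

mode=ALIGN action=lamp_flash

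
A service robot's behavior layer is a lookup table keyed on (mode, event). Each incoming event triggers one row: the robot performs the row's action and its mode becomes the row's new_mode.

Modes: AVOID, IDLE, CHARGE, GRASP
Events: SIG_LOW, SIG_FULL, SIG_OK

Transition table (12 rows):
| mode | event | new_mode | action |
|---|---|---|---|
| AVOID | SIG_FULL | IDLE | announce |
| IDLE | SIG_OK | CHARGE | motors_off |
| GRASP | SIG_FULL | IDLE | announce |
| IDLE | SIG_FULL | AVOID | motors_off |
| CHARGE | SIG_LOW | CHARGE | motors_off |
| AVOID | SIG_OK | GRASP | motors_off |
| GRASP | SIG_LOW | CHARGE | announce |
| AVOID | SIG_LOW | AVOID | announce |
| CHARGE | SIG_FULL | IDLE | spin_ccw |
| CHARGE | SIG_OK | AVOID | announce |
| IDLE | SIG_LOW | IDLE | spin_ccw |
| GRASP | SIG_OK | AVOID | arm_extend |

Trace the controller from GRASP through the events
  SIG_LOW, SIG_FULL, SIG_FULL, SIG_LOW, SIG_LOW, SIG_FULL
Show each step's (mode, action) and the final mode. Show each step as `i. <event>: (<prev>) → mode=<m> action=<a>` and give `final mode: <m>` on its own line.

1. SIG_LOW: (GRASP) → mode=CHARGE action=announce
2. SIG_FULL: (CHARGE) → mode=IDLE action=spin_ccw
3. SIG_FULL: (IDLE) → mode=AVOID action=motors_off
4. SIG_LOW: (AVOID) → mode=AVOID action=announce
5. SIG_LOW: (AVOID) → mode=AVOID action=announce
6. SIG_FULL: (AVOID) → mode=IDLE action=announce

final mode: IDLE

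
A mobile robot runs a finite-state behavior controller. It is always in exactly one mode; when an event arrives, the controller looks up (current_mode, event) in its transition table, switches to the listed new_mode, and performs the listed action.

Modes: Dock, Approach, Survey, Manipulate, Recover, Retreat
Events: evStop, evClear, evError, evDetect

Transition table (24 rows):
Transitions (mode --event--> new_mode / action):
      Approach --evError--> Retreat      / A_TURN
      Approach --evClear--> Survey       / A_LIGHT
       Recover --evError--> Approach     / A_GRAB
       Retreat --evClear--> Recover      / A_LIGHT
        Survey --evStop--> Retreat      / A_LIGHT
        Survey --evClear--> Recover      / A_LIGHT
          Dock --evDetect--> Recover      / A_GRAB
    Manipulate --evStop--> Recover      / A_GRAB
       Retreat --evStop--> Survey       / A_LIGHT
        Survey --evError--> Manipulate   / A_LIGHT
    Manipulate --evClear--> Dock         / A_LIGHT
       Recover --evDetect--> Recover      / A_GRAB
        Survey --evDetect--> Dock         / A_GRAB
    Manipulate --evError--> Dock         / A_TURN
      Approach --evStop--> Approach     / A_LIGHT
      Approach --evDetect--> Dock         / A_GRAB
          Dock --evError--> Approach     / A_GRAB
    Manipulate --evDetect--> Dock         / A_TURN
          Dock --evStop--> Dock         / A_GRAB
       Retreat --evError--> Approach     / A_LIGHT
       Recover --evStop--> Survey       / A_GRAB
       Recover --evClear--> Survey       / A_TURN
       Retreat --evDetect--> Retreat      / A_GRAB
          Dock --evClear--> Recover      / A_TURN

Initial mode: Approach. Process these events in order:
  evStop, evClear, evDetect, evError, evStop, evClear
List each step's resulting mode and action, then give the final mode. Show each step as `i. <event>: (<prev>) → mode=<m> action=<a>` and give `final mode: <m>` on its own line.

final mode: Survey

1. evStop: (Approach) → mode=Approach action=A_LIGHT
2. evClear: (Approach) → mode=Survey action=A_LIGHT
3. evDetect: (Survey) → mode=Dock action=A_GRAB
4. evError: (Dock) → mode=Approach action=A_GRAB
5. evStop: (Approach) → mode=Approach action=A_LIGHT
6. evClear: (Approach) → mode=Survey action=A_LIGHT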